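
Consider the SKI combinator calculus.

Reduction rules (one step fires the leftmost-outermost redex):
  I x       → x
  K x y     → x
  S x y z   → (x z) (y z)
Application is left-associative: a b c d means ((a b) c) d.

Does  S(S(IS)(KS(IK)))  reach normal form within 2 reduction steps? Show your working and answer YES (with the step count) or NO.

Answer: YES — reaches normal form S(SSS) in 2 ≤ 2 steps

Working:
  start: S(S(IS)(KS(IK)))
  [1] S(SS(KS(IK)))
  [2] S(SSS)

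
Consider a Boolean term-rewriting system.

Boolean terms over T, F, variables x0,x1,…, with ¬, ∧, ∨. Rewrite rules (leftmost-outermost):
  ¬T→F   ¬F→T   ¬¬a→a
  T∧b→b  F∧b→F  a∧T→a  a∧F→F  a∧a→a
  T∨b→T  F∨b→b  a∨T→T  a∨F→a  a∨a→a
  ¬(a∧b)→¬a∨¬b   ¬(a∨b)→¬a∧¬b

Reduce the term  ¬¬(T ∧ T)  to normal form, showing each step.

  start: ¬¬(T ∧ T)
  step 1: T ∧ T
  step 2: T

Answer: normal form = T  (in 2 steps)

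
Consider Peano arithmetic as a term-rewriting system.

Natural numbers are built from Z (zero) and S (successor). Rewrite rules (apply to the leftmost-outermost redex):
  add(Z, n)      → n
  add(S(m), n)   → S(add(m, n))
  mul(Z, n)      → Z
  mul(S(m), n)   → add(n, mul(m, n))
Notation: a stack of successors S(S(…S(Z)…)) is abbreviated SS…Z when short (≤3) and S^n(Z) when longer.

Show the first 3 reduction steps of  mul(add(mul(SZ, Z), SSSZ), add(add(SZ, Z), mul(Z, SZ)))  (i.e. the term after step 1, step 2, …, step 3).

  start: mul(add(mul(SZ, Z), SSSZ), add(add(SZ, Z), mul(Z, SZ)))
  [1] mul(add(add(Z, mul(Z, Z)), SSSZ), add(add(SZ, Z), mul(Z, SZ)))
  [2] mul(add(mul(Z, Z), SSSZ), add(add(SZ, Z), mul(Z, SZ)))
  [3] mul(add(Z, SSSZ), add(add(SZ, Z), mul(Z, SZ)))

Answer: after 3 steps: mul(add(Z, SSSZ), add(add(SZ, Z), mul(Z, SZ)))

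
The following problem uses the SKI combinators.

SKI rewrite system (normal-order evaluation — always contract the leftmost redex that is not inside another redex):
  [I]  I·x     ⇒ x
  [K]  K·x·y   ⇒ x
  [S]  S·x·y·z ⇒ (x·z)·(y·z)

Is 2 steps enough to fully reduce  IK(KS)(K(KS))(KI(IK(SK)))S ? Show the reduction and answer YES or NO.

Answer: NO — after 2 steps the term is KS(KI(IK(SK)))S, not yet normal

Reduction:
  start: IK(KS)(K(KS))(KI(IK(SK)))S
  [1] K(KS)(K(KS))(KI(IK(SK)))S
  [2] KS(KI(IK(SK)))S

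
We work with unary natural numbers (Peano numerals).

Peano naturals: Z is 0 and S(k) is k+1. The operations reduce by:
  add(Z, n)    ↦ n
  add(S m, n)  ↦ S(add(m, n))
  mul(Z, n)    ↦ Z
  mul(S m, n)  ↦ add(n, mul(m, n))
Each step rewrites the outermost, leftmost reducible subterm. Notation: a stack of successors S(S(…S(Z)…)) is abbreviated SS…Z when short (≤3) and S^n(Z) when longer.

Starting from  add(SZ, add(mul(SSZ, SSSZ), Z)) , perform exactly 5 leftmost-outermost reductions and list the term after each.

Answer: after 5 steps: S(S(add(add(SSZ, mul(SZ, SSSZ)), Z)))

Derivation:
  start: add(SZ, add(mul(SSZ, SSSZ), Z))
  [1] S(add(Z, add(mul(SSZ, SSSZ), Z)))
  [2] S(add(mul(SSZ, SSSZ), Z))
  [3] S(add(add(SSSZ, mul(SZ, SSSZ)), Z))
  [4] S(add(S(add(SSZ, mul(SZ, SSSZ))), Z))
  [5] S(S(add(add(SSZ, mul(SZ, SSSZ)), Z)))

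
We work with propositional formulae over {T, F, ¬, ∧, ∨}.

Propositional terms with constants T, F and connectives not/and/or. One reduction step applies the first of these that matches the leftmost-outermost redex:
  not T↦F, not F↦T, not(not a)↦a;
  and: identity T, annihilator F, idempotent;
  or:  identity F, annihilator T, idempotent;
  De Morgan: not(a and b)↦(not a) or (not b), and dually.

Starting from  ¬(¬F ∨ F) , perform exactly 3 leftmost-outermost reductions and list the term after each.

Answer: after 3 steps: F

Working:
  start: ¬(¬F ∨ F)
  →1  ¬¬F ∧ ¬F
  →2  F ∧ ¬F
  →3  F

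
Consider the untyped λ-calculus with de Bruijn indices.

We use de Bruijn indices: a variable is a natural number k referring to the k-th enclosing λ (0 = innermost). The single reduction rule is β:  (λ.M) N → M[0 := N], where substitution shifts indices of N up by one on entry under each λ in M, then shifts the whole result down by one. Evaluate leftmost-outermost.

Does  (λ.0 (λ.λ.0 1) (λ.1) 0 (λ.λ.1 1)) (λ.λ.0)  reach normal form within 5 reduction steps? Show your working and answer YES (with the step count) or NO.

Answer: YES — reaches normal form λ.0 in 5 ≤ 5 steps

Derivation:
  start: (λ.0 (λ.λ.0 1) (λ.1) 0 (λ.λ.1 1)) (λ.λ.0)
  →1  (λ.λ.0) (λ.λ.0 1) (λ.λ.λ.0) (λ.λ.0) (λ.λ.1 1)
  →2  (λ.0) (λ.λ.λ.0) (λ.λ.0) (λ.λ.1 1)
  →3  (λ.λ.λ.0) (λ.λ.0) (λ.λ.1 1)
  →4  (λ.λ.0) (λ.λ.1 1)
  →5  λ.0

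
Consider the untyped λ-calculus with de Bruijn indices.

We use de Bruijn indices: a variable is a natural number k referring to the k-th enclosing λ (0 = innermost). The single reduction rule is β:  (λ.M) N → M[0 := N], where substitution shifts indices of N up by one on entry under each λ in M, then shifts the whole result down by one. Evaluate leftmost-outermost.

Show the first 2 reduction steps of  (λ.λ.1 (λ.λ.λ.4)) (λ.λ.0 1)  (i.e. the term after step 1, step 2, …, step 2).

Answer: after 2 steps: λ.λ.0 (λ.λ.λ.λ.λ.0 1)

Derivation:
  start: (λ.λ.1 (λ.λ.λ.4)) (λ.λ.0 1)
  [1] λ.(λ.λ.0 1) (λ.λ.λ.λ.λ.0 1)
  [2] λ.λ.0 (λ.λ.λ.λ.λ.0 1)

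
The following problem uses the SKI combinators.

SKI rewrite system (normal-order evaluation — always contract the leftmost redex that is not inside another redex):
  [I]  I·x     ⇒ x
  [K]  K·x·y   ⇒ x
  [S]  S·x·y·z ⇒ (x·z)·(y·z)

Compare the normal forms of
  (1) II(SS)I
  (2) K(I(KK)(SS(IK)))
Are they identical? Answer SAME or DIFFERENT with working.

Answer: DIFFERENT — A ⇓ SSI, B ⇓ KK

Reduction:
Term A:
  start: II(SS)I
  →1  I(SS)I
  →2  SSI

Term B:
  start: K(I(KK)(SS(IK)))
  →1  K(KK(SS(IK)))
  →2  KK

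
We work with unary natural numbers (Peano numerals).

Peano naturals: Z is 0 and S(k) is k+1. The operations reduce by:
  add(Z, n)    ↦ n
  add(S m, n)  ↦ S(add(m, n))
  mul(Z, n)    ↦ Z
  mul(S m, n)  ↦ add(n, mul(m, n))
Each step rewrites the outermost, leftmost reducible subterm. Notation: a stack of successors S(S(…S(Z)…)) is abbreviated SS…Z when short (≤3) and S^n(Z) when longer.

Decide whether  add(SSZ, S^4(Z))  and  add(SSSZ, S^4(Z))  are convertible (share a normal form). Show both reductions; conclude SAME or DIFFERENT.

Answer: DIFFERENT — A ⇓ S^6(Z), B ⇓ S^7(Z)

Working:
Term A:
  start: add(SSZ, S^4(Z))
  [1] S(add(SZ, S^4(Z)))
  [2] S(S(add(Z, S^4(Z))))
  [3] S^6(Z)

Term B:
  start: add(SSSZ, S^4(Z))
  [1] S(add(SSZ, S^4(Z)))
  [2] S(S(add(SZ, S^4(Z))))
  [3] S(S(S(add(Z, S^4(Z)))))
  [4] S^7(Z)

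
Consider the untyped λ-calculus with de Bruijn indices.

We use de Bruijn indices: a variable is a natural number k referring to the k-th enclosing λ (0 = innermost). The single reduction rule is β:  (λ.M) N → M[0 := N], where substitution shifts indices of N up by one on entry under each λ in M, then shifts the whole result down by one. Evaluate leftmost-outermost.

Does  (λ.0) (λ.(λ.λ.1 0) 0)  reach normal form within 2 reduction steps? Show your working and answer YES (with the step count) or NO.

Answer: YES — reaches normal form λ.λ.1 0 in 2 ≤ 2 steps

Working:
  start: (λ.0) (λ.(λ.λ.1 0) 0)
  step 1: λ.(λ.λ.1 0) 0
  step 2: λ.λ.1 0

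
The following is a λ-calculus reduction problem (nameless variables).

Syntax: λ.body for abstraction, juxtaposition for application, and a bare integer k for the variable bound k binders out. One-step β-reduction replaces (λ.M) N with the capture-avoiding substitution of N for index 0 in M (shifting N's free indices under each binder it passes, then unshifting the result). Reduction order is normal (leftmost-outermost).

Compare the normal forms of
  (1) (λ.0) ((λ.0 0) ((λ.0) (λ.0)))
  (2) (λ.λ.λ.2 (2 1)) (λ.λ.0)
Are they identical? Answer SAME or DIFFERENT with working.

Answer: DIFFERENT — A ⇓ λ.0, B ⇓ λ.λ.λ.0

Working:
Term A:
  start: (λ.0) ((λ.0 0) ((λ.0) (λ.0)))
  →1  (λ.0 0) ((λ.0) (λ.0))
  →2  (λ.0) (λ.0) ((λ.0) (λ.0))
  →3  (λ.0) ((λ.0) (λ.0))
  →4  (λ.0) (λ.0)
  →5  λ.0

Term B:
  start: (λ.λ.λ.2 (2 1)) (λ.λ.0)
  →1  λ.λ.(λ.λ.0) ((λ.λ.0) 1)
  →2  λ.λ.λ.0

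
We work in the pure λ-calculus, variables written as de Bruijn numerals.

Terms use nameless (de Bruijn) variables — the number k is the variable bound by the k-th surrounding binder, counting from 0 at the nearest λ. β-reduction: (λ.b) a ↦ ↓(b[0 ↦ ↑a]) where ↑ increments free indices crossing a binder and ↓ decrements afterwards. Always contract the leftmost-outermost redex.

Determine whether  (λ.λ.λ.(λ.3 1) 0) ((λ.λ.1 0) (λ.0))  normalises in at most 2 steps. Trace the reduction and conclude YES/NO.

Answer: NO — after 2 steps the term is λ.λ.(λ.λ.1 0) (λ.0) 0, not yet normal

Reduction:
  start: (λ.λ.λ.(λ.3 1) 0) ((λ.λ.1 0) (λ.0))
  step 1: λ.λ.(λ.(λ.λ.1 0) (λ.0) 1) 0
  step 2: λ.λ.(λ.λ.1 0) (λ.0) 0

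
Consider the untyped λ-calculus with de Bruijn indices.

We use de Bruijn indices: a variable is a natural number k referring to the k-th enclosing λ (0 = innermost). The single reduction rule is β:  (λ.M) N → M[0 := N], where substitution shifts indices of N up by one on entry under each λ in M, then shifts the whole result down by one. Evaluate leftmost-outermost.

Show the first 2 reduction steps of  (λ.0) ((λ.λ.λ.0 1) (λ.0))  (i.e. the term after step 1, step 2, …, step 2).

Answer: after 2 steps: λ.λ.0 1

Working:
  start: (λ.0) ((λ.λ.λ.0 1) (λ.0))
  [1] (λ.λ.λ.0 1) (λ.0)
  [2] λ.λ.0 1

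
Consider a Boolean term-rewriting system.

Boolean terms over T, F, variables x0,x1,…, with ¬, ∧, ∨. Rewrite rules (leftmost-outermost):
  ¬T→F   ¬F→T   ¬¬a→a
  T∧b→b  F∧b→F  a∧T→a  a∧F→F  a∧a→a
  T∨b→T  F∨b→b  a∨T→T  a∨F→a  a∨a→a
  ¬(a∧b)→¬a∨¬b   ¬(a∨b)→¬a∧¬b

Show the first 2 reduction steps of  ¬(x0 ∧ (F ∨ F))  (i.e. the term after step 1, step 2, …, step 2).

  start: ¬(x0 ∧ (F ∨ F))
  →1  ¬x0 ∨ ¬(F ∨ F)
  →2  ¬x0 ∨ (¬F ∧ ¬F)

Answer: after 2 steps: ¬x0 ∨ (¬F ∧ ¬F)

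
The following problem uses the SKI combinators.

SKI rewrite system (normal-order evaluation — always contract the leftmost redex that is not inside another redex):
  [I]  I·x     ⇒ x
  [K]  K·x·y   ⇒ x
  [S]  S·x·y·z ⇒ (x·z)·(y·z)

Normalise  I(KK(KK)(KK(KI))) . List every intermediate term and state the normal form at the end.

  start: I(KK(KK)(KK(KI)))
  [1] KK(KK)(KK(KI))
  [2] K(KK(KI))
  [3] KK

Answer: normal form = KK  (in 3 steps)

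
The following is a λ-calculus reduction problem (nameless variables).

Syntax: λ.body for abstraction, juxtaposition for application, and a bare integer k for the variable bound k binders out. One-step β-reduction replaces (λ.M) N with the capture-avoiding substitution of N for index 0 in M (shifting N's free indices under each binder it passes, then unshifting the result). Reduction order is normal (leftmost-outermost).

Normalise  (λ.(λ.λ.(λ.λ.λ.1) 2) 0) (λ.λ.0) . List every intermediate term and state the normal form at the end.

Answer: normal form = λ.λ.λ.1  (in 3 steps)

Reduction:
  start: (λ.(λ.λ.(λ.λ.λ.1) 2) 0) (λ.λ.0)
  step 1: (λ.λ.(λ.λ.λ.1) (λ.λ.0)) (λ.λ.0)
  step 2: λ.(λ.λ.λ.1) (λ.λ.0)
  step 3: λ.λ.λ.1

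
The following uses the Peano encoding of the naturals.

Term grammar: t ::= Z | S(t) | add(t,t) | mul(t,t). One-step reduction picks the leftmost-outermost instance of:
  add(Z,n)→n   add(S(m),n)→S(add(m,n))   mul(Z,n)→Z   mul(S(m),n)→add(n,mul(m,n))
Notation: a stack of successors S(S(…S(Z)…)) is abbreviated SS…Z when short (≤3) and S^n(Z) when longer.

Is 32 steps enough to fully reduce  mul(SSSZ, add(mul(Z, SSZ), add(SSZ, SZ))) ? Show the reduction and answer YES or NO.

Answer: YES — reaches normal form S^9(Z) in 31 ≤ 32 steps

Derivation:
  start: mul(SSSZ, add(mul(Z, SSZ), add(SSZ, SZ)))
  [1] add(add(mul(Z, SSZ), add(SSZ, SZ)), mul(SSZ, add(mul(Z, SSZ), add(SSZ, SZ))))
  [2] add(add(Z, add(SSZ, SZ)), mul(SSZ, add(mul(Z, SSZ), add(SSZ, SZ))))
  [3] add(add(SSZ, SZ), mul(SSZ, add(mul(Z, SSZ), add(SSZ, SZ))))
  [4] add(S(add(SZ, SZ)), mul(SSZ, add(mul(Z, SSZ), add(SSZ, SZ))))
  [5] S(add(add(SZ, SZ), mul(SSZ, add(mul(Z, SSZ), add(SSZ, SZ)))))
  [6] S(add(S(add(Z, SZ)), mul(SSZ, add(mul(Z, SSZ), add(SSZ, SZ)))))
  [7] S(S(add(add(Z, SZ), mul(SSZ, add(mul(Z, SSZ), add(SSZ, SZ))))))
  [8] S(S(add(SZ, mul(SSZ, add(mul(Z, SSZ), add(SSZ, SZ))))))
  [9] S(S(S(add(Z, mul(SSZ, add(mul(Z, SSZ), add(SSZ, SZ)))))))
  [10] S(S(S(mul(SSZ, add(mul(Z, SSZ), add(SSZ, SZ))))))
  [11] S(S(S(add(add(mul(Z, SSZ), add(SSZ, SZ)), mul(SZ, add(mul(Z, SSZ), add(SSZ, SZ)))))))
  [12] S(S(S(add(add(Z, add(SSZ, SZ)), mul(SZ, add(mul(Z, SSZ), add(SSZ, SZ)))))))
  [13] S(S(S(add(add(SSZ, SZ), mul(SZ, add(mul(Z, SSZ), add(SSZ, SZ)))))))
  [14] S(S(S(add(S(add(SZ, SZ)), mul(SZ, add(mul(Z, SSZ), add(SSZ, SZ)))))))
  [15] S(S(S(S(add(add(SZ, SZ), mul(SZ, add(mul(Z, SSZ), add(SSZ, SZ))))))))
  [16] S(S(S(S(add(S(add(Z, SZ)), mul(SZ, add(mul(Z, SSZ), add(SSZ, SZ))))))))
  [17] S(S(S(S(S(add(add(Z, SZ), mul(SZ, add(mul(Z, SSZ), add(SSZ, SZ)))))))))
  [18] S(S(S(S(S(add(SZ, mul(SZ, add(mul(Z, SSZ), add(SSZ, SZ)))))))))
  [19] S(S(S(S(S(S(add(Z, mul(SZ, add(mul(Z, SSZ), add(SSZ, SZ))))))))))
  [20] S(S(S(S(S(S(mul(SZ, add(mul(Z, SSZ), add(SSZ, SZ)))))))))
  [21] S(S(S(S(S(S(add(add(mul(Z, SSZ), add(SSZ, SZ)), mul(Z, add(mul(Z, SSZ), add(SSZ, SZ))))))))))
  [22] S(S(S(S(S(S(add(add(Z, add(SSZ, SZ)), mul(Z, add(mul(Z, SSZ), add(SSZ, SZ))))))))))
  [23] S(S(S(S(S(S(add(add(SSZ, SZ), mul(Z, add(mul(Z, SSZ), add(SSZ, SZ))))))))))
  [24] S(S(S(S(S(S(add(S(add(SZ, SZ)), mul(Z, add(mul(Z, SSZ), add(SSZ, SZ))))))))))
  [25] S(S(S(S(S(S(S(add(add(SZ, SZ), mul(Z, add(mul(Z, SSZ), add(SSZ, SZ)))))))))))
  [26] S(S(S(S(S(S(S(add(S(add(Z, SZ)), mul(Z, add(mul(Z, SSZ), add(SSZ, SZ)))))))))))
  [27] S(S(S(S(S(S(S(S(add(add(Z, SZ), mul(Z, add(mul(Z, SSZ), add(SSZ, SZ))))))))))))
  [28] S(S(S(S(S(S(S(S(add(SZ, mul(Z, add(mul(Z, SSZ), add(SSZ, SZ))))))))))))
  [29] S(S(S(S(S(S(S(S(S(add(Z, mul(Z, add(mul(Z, SSZ), add(SSZ, SZ)))))))))))))
  [30] S(S(S(S(S(S(S(S(S(mul(Z, add(mul(Z, SSZ), add(SSZ, SZ))))))))))))
  [31] S^9(Z)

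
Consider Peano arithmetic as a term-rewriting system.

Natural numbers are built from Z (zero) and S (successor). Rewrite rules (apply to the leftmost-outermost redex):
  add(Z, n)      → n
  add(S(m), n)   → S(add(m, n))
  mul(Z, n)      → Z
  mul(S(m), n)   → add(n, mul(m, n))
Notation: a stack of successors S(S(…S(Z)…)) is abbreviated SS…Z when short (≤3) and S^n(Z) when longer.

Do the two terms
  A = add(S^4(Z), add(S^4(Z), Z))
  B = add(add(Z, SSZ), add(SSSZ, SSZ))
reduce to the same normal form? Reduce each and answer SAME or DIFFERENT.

Term A:
  start: add(S^4(Z), add(S^4(Z), Z))
  [1] S(add(SSSZ, add(S^4(Z), Z)))
  [2] S(S(add(SSZ, add(S^4(Z), Z))))
  [3] S(S(S(add(SZ, add(S^4(Z), Z)))))
  [4] S(S(S(S(add(Z, add(S^4(Z), Z))))))
  [5] S(S(S(S(add(S^4(Z), Z)))))
  [6] S(S(S(S(S(add(SSSZ, Z))))))
  [7] S(S(S(S(S(S(add(SSZ, Z)))))))
  [8] S(S(S(S(S(S(S(add(SZ, Z))))))))
  [9] S(S(S(S(S(S(S(S(add(Z, Z)))))))))
  [10] S^8(Z)

Term B:
  start: add(add(Z, SSZ), add(SSSZ, SSZ))
  [1] add(SSZ, add(SSSZ, SSZ))
  [2] S(add(SZ, add(SSSZ, SSZ)))
  [3] S(S(add(Z, add(SSSZ, SSZ))))
  [4] S(S(add(SSSZ, SSZ)))
  [5] S(S(S(add(SSZ, SSZ))))
  [6] S(S(S(S(add(SZ, SSZ)))))
  [7] S(S(S(S(S(add(Z, SSZ))))))
  [8] S^7(Z)

Answer: DIFFERENT — A ⇓ S^8(Z), B ⇓ S^7(Z)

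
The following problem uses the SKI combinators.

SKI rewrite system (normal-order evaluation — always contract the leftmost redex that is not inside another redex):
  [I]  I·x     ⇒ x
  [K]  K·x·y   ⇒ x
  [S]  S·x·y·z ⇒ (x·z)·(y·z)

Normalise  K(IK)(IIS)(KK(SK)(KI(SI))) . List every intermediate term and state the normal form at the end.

  start: K(IK)(IIS)(KK(SK)(KI(SI)))
  →1  IK(KK(SK)(KI(SI)))
  →2  K(KK(SK)(KI(SI)))
  →3  K(K(KI(SI)))
  →4  K(KI)

Answer: normal form = K(KI)  (in 4 steps)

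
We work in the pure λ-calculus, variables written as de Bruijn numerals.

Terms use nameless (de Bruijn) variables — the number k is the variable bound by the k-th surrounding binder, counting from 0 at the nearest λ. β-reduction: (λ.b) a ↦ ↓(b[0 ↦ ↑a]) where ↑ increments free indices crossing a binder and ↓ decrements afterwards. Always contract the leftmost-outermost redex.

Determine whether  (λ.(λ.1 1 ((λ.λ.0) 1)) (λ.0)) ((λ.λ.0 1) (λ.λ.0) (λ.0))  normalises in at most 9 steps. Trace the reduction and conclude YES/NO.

Answer: YES — reaches normal form λ.0 in 8 ≤ 9 steps

Derivation:
  start: (λ.(λ.1 1 ((λ.λ.0) 1)) (λ.0)) ((λ.λ.0 1) (λ.λ.0) (λ.0))
  →1  (λ.(λ.λ.0 1) (λ.λ.0) (λ.0) ((λ.λ.0 1) (λ.λ.0) (λ.0)) ((λ.λ.0) ((λ.λ.0 1) (λ.λ.0) (λ.0)))) (λ.0)
  →2  (λ.λ.0 1) (λ.λ.0) (λ.0) ((λ.λ.0 1) (λ.λ.0) (λ.0)) ((λ.λ.0) ((λ.λ.0 1) (λ.λ.0) (λ.0)))
  →3  (λ.0 (λ.λ.0)) (λ.0) ((λ.λ.0 1) (λ.λ.0) (λ.0)) ((λ.λ.0) ((λ.λ.0 1) (λ.λ.0) (λ.0)))
  →4  (λ.0) (λ.λ.0) ((λ.λ.0 1) (λ.λ.0) (λ.0)) ((λ.λ.0) ((λ.λ.0 1) (λ.λ.0) (λ.0)))
  →5  (λ.λ.0) ((λ.λ.0 1) (λ.λ.0) (λ.0)) ((λ.λ.0) ((λ.λ.0 1) (λ.λ.0) (λ.0)))
  →6  (λ.0) ((λ.λ.0) ((λ.λ.0 1) (λ.λ.0) (λ.0)))
  →7  (λ.λ.0) ((λ.λ.0 1) (λ.λ.0) (λ.0))
  →8  λ.0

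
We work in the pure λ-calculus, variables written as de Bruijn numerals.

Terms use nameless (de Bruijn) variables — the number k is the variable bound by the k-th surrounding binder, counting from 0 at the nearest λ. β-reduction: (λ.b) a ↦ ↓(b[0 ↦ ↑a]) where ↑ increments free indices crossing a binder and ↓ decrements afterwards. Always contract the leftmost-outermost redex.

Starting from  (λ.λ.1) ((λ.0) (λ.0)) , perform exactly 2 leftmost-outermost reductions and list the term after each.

  start: (λ.λ.1) ((λ.0) (λ.0))
  [1] λ.(λ.0) (λ.0)
  [2] λ.λ.0

Answer: after 2 steps: λ.λ.0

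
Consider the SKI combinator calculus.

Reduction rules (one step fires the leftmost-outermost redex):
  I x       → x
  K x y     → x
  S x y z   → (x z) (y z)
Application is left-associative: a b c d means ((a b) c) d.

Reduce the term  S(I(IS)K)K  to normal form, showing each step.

  start: S(I(IS)K)K
  →1  S(ISK)K
  →2  S(SK)K

Answer: normal form = S(SK)K  (in 2 steps)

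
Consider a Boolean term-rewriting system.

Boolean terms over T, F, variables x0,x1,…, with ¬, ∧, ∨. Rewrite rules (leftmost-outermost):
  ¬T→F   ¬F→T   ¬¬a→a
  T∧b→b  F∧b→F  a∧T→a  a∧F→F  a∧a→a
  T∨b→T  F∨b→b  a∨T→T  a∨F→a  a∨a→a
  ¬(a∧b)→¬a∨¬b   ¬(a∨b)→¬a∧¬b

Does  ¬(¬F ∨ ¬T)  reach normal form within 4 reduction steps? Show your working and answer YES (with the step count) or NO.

Answer: YES — reaches normal form F in 3 ≤ 4 steps

Derivation:
  start: ¬(¬F ∨ ¬T)
  step 1: ¬¬F ∧ ¬¬T
  step 2: F ∧ ¬¬T
  step 3: F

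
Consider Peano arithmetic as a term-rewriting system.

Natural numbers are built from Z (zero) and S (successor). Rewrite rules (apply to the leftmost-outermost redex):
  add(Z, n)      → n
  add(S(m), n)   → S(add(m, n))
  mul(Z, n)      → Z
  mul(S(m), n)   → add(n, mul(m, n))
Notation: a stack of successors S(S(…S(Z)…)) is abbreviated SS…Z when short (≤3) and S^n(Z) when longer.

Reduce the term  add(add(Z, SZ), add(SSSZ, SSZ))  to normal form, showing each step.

  start: add(add(Z, SZ), add(SSSZ, SSZ))
  →1  add(SZ, add(SSSZ, SSZ))
  →2  S(add(Z, add(SSSZ, SSZ)))
  →3  S(add(SSSZ, SSZ))
  →4  S(S(add(SSZ, SSZ)))
  →5  S(S(S(add(SZ, SSZ))))
  →6  S(S(S(S(add(Z, SSZ)))))
  →7  S^6(Z)

Answer: normal form = S^6(Z)  (in 7 steps)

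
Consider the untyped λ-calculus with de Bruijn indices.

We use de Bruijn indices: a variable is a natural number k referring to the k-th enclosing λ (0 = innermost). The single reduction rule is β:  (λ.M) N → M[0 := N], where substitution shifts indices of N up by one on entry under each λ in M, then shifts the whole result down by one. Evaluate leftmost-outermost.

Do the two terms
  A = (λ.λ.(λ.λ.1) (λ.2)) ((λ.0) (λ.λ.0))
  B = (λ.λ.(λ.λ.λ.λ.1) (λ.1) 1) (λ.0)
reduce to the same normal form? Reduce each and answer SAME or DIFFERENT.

Term A:
  start: (λ.λ.(λ.λ.1) (λ.2)) ((λ.0) (λ.λ.0))
  [1] λ.(λ.λ.1) (λ.(λ.0) (λ.λ.0))
  [2] λ.λ.λ.(λ.0) (λ.λ.0)
  [3] λ.λ.λ.λ.λ.0

Term B:
  start: (λ.λ.(λ.λ.λ.λ.1) (λ.1) 1) (λ.0)
  [1] λ.(λ.λ.λ.λ.1) (λ.1) (λ.0)
  [2] λ.(λ.λ.λ.1) (λ.0)
  [3] λ.λ.λ.1

Answer: DIFFERENT — A ⇓ λ.λ.λ.λ.λ.0, B ⇓ λ.λ.λ.1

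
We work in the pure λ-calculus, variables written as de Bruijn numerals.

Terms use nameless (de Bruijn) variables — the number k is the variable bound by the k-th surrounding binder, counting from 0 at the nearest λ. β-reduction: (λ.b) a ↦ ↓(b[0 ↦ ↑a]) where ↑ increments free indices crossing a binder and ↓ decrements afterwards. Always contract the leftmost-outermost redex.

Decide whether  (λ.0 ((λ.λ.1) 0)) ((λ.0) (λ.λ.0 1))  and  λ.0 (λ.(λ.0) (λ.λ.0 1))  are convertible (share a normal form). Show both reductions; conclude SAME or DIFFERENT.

Term A:
  start: (λ.0 ((λ.λ.1) 0)) ((λ.0) (λ.λ.0 1))
  [1] (λ.0) (λ.λ.0 1) ((λ.λ.1) ((λ.0) (λ.λ.0 1)))
  [2] (λ.λ.0 1) ((λ.λ.1) ((λ.0) (λ.λ.0 1)))
  [3] λ.0 ((λ.λ.1) ((λ.0) (λ.λ.0 1)))
  [4] λ.0 (λ.(λ.0) (λ.λ.0 1))
  [5] λ.0 (λ.λ.λ.0 1)

Term B:
  start: λ.0 (λ.(λ.0) (λ.λ.0 1))
  [1] λ.0 (λ.λ.λ.0 1)

Answer: SAME — A ⇓ λ.0 (λ.λ.λ.0 1), B ⇓ λ.0 (λ.λ.λ.0 1)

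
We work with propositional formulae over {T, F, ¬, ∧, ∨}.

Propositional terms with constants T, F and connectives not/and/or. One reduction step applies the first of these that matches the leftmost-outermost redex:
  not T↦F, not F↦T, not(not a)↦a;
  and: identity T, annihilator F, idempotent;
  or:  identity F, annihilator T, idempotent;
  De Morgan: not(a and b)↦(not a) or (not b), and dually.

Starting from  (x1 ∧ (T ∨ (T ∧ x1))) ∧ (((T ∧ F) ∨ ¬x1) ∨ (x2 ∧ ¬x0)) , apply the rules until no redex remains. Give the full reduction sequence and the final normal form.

  start: (x1 ∧ (T ∨ (T ∧ x1))) ∧ (((T ∧ F) ∨ ¬x1) ∨ (x2 ∧ ¬x0))
  step 1: (x1 ∧ T) ∧ (((T ∧ F) ∨ ¬x1) ∨ (x2 ∧ ¬x0))
  step 2: x1 ∧ (((T ∧ F) ∨ ¬x1) ∨ (x2 ∧ ¬x0))
  step 3: x1 ∧ ((F ∨ ¬x1) ∨ (x2 ∧ ¬x0))
  step 4: x1 ∧ (¬x1 ∨ (x2 ∧ ¬x0))

Answer: normal form = x1 ∧ (¬x1 ∨ (x2 ∧ ¬x0))  (in 4 steps)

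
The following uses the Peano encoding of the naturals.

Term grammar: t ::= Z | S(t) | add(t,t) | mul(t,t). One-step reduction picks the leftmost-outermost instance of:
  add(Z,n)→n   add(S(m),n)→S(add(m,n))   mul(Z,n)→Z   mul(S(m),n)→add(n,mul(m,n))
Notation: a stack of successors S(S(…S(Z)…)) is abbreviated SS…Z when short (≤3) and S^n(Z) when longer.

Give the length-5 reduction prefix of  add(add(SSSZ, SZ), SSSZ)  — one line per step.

Answer: after 5 steps: S(S(add(S(add(Z, SZ)), SSSZ)))

Reduction:
  start: add(add(SSSZ, SZ), SSSZ)
  step 1: add(S(add(SSZ, SZ)), SSSZ)
  step 2: S(add(add(SSZ, SZ), SSSZ))
  step 3: S(add(S(add(SZ, SZ)), SSSZ))
  step 4: S(S(add(add(SZ, SZ), SSSZ)))
  step 5: S(S(add(S(add(Z, SZ)), SSSZ)))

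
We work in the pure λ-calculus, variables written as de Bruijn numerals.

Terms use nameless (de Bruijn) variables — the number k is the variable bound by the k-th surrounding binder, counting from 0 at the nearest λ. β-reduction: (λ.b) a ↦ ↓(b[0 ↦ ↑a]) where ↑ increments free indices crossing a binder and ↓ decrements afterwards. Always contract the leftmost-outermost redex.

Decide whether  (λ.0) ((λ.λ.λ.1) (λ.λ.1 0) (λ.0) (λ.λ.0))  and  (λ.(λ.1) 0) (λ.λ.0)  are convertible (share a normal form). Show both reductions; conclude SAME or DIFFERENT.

Answer: DIFFERENT — A ⇓ λ.0, B ⇓ λ.λ.0

Derivation:
Term A:
  start: (λ.0) ((λ.λ.λ.1) (λ.λ.1 0) (λ.0) (λ.λ.0))
  step 1: (λ.λ.λ.1) (λ.λ.1 0) (λ.0) (λ.λ.0)
  step 2: (λ.λ.1) (λ.0) (λ.λ.0)
  step 3: (λ.λ.0) (λ.λ.0)
  step 4: λ.0

Term B:
  start: (λ.(λ.1) 0) (λ.λ.0)
  step 1: (λ.λ.λ.0) (λ.λ.0)
  step 2: λ.λ.0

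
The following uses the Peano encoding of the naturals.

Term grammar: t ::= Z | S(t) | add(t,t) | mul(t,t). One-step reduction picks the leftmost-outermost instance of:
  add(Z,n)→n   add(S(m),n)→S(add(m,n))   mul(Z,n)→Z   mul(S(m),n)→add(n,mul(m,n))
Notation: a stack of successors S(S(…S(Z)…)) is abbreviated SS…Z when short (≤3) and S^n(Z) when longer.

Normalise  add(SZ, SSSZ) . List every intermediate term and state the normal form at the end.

  start: add(SZ, SSSZ)
  →1  S(add(Z, SSSZ))
  →2  S^4(Z)

Answer: normal form = S^4(Z)  (in 2 steps)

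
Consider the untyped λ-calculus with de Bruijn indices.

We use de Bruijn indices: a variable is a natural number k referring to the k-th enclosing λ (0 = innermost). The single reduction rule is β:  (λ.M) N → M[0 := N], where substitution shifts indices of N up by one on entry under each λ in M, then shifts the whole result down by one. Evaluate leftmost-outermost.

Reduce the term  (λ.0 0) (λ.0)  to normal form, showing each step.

Answer: normal form = λ.0  (in 2 steps)

Reduction:
  start: (λ.0 0) (λ.0)
  →1  (λ.0) (λ.0)
  →2  λ.0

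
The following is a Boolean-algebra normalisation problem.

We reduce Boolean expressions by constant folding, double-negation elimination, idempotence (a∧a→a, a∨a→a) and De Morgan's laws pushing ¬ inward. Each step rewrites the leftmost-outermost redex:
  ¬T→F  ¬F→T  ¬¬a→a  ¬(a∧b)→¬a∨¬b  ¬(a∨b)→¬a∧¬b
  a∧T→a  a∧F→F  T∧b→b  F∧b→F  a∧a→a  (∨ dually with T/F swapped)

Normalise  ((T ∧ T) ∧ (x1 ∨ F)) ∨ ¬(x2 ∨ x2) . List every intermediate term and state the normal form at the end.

  start: ((T ∧ T) ∧ (x1 ∨ F)) ∨ ¬(x2 ∨ x2)
  step 1: (T ∧ (x1 ∨ F)) ∨ ¬(x2 ∨ x2)
  step 2: (x1 ∨ F) ∨ ¬(x2 ∨ x2)
  step 3: x1 ∨ ¬(x2 ∨ x2)
  step 4: x1 ∨ (¬x2 ∧ ¬x2)
  step 5: x1 ∨ ¬x2

Answer: normal form = x1 ∨ ¬x2  (in 5 steps)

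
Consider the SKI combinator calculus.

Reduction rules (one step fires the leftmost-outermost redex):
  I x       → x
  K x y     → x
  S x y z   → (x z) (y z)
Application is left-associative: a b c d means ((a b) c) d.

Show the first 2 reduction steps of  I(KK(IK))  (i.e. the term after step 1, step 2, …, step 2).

Answer: after 2 steps: K

Derivation:
  start: I(KK(IK))
  [1] KK(IK)
  [2] K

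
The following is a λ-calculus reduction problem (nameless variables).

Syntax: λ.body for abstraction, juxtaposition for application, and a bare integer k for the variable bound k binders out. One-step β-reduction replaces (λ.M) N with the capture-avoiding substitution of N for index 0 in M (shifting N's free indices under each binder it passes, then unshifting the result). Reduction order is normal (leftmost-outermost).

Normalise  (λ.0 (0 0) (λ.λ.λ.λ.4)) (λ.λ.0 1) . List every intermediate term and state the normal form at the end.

Answer: normal form = λ.λ.λ.λ.λ.0 1  (in 4 steps)

Reduction:
  start: (λ.0 (0 0) (λ.λ.λ.λ.4)) (λ.λ.0 1)
  step 1: (λ.λ.0 1) ((λ.λ.0 1) (λ.λ.0 1)) (λ.λ.λ.λ.λ.λ.0 1)
  step 2: (λ.0 ((λ.λ.0 1) (λ.λ.0 1))) (λ.λ.λ.λ.λ.λ.0 1)
  step 3: (λ.λ.λ.λ.λ.λ.0 1) ((λ.λ.0 1) (λ.λ.0 1))
  step 4: λ.λ.λ.λ.λ.0 1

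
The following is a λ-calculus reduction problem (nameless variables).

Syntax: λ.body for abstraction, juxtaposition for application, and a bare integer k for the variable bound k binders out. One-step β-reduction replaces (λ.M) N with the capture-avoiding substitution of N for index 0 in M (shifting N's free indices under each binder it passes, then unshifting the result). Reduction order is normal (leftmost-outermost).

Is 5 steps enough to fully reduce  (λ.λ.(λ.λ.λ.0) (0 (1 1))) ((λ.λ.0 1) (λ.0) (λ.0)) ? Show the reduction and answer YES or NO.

Answer: YES — reaches normal form λ.λ.λ.0 in 2 ≤ 5 steps

Working:
  start: (λ.λ.(λ.λ.λ.0) (0 (1 1))) ((λ.λ.0 1) (λ.0) (λ.0))
  →1  λ.(λ.λ.λ.0) (0 ((λ.λ.0 1) (λ.0) (λ.0) ((λ.λ.0 1) (λ.0) (λ.0))))
  →2  λ.λ.λ.0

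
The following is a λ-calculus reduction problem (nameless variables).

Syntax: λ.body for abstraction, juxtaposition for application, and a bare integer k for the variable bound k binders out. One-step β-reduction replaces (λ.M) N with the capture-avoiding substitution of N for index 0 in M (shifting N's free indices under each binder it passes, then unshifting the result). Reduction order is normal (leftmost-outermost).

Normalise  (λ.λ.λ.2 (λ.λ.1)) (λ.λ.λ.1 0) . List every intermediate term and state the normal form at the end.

  start: (λ.λ.λ.2 (λ.λ.1)) (λ.λ.λ.1 0)
  [1] λ.λ.(λ.λ.λ.1 0) (λ.λ.1)
  [2] λ.λ.λ.λ.1 0

Answer: normal form = λ.λ.λ.λ.1 0  (in 2 steps)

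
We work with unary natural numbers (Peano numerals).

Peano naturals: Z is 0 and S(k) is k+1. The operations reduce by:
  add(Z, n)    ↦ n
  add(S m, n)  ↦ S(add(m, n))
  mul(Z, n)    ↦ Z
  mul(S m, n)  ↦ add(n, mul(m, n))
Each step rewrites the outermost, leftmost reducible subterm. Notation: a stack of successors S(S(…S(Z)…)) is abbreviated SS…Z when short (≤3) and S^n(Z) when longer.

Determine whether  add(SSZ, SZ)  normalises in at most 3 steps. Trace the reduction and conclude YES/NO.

Answer: YES — reaches normal form SSSZ in 3 ≤ 3 steps

Reduction:
  start: add(SSZ, SZ)
  →1  S(add(SZ, SZ))
  →2  S(S(add(Z, SZ)))
  →3  SSSZ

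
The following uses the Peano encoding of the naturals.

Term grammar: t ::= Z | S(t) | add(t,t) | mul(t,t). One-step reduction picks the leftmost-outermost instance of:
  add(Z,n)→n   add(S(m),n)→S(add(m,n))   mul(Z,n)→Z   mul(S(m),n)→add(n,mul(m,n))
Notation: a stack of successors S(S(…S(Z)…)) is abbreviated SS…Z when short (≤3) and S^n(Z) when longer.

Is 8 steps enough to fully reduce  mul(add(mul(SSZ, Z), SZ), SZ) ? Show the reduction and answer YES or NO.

Answer: NO — after 8 steps the term is S(add(Z, mul(Z, SZ))), not yet normal

Working:
  start: mul(add(mul(SSZ, Z), SZ), SZ)
  [1] mul(add(add(Z, mul(SZ, Z)), SZ), SZ)
  [2] mul(add(mul(SZ, Z), SZ), SZ)
  [3] mul(add(add(Z, mul(Z, Z)), SZ), SZ)
  [4] mul(add(mul(Z, Z), SZ), SZ)
  [5] mul(add(Z, SZ), SZ)
  [6] mul(SZ, SZ)
  [7] add(SZ, mul(Z, SZ))
  [8] S(add(Z, mul(Z, SZ)))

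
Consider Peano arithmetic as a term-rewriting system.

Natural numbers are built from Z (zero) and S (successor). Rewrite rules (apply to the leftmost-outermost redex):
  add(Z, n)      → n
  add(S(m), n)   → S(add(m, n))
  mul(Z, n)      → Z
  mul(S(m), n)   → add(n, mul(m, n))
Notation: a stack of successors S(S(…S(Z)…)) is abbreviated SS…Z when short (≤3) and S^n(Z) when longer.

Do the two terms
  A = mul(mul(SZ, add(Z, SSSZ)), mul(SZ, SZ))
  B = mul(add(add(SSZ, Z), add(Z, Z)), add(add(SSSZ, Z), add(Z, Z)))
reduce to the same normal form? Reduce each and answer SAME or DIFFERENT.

Answer: DIFFERENT — A ⇓ SSSZ, B ⇓ S^6(Z)

Derivation:
Term A:
  start: mul(mul(SZ, add(Z, SSSZ)), mul(SZ, SZ))
  →1  mul(add(add(Z, SSSZ), mul(Z, add(Z, SSSZ))), mul(SZ, SZ))
  →2  mul(add(SSSZ, mul(Z, add(Z, SSSZ))), mul(SZ, SZ))
  →3  mul(S(add(SSZ, mul(Z, add(Z, SSSZ)))), mul(SZ, SZ))
  →4  add(mul(SZ, SZ), mul(add(SSZ, mul(Z, add(Z, SSSZ))), mul(SZ, SZ)))
  →5  add(add(SZ, mul(Z, SZ)), mul(add(SSZ, mul(Z, add(Z, SSSZ))), mul(SZ, SZ)))
  →6  add(S(add(Z, mul(Z, SZ))), mul(add(SSZ, mul(Z, add(Z, SSSZ))), mul(SZ, SZ)))
  →7  S(add(add(Z, mul(Z, SZ)), mul(add(SSZ, mul(Z, add(Z, SSSZ))), mul(SZ, SZ))))
  →8  S(add(mul(Z, SZ), mul(add(SSZ, mul(Z, add(Z, SSSZ))), mul(SZ, SZ))))
  →9  S(add(Z, mul(add(SSZ, mul(Z, add(Z, SSSZ))), mul(SZ, SZ))))
  →10  S(mul(add(SSZ, mul(Z, add(Z, SSSZ))), mul(SZ, SZ)))
  →11  S(mul(S(add(SZ, mul(Z, add(Z, SSSZ)))), mul(SZ, SZ)))
  →12  S(add(mul(SZ, SZ), mul(add(SZ, mul(Z, add(Z, SSSZ))), mul(SZ, SZ))))
  →13  S(add(add(SZ, mul(Z, SZ)), mul(add(SZ, mul(Z, add(Z, SSSZ))), mul(SZ, SZ))))
  →14  S(add(S(add(Z, mul(Z, SZ))), mul(add(SZ, mul(Z, add(Z, SSSZ))), mul(SZ, SZ))))
  →15  S(S(add(add(Z, mul(Z, SZ)), mul(add(SZ, mul(Z, add(Z, SSSZ))), mul(SZ, SZ)))))
  →16  S(S(add(mul(Z, SZ), mul(add(SZ, mul(Z, add(Z, SSSZ))), mul(SZ, SZ)))))
  →17  S(S(add(Z, mul(add(SZ, mul(Z, add(Z, SSSZ))), mul(SZ, SZ)))))
  →18  S(S(mul(add(SZ, mul(Z, add(Z, SSSZ))), mul(SZ, SZ))))
  →19  S(S(mul(S(add(Z, mul(Z, add(Z, SSSZ)))), mul(SZ, SZ))))
  →20  S(S(add(mul(SZ, SZ), mul(add(Z, mul(Z, add(Z, SSSZ))), mul(SZ, SZ)))))
  →21  S(S(add(add(SZ, mul(Z, SZ)), mul(add(Z, mul(Z, add(Z, SSSZ))), mul(SZ, SZ)))))
  →22  S(S(add(S(add(Z, mul(Z, SZ))), mul(add(Z, mul(Z, add(Z, SSSZ))), mul(SZ, SZ)))))
  →23  S(S(S(add(add(Z, mul(Z, SZ)), mul(add(Z, mul(Z, add(Z, SSSZ))), mul(SZ, SZ))))))
  →24  S(S(S(add(mul(Z, SZ), mul(add(Z, mul(Z, add(Z, SSSZ))), mul(SZ, SZ))))))
  →25  S(S(S(add(Z, mul(add(Z, mul(Z, add(Z, SSSZ))), mul(SZ, SZ))))))
  →26  S(S(S(mul(add(Z, mul(Z, add(Z, SSSZ))), mul(SZ, SZ)))))
  →27  S(S(S(mul(mul(Z, add(Z, SSSZ)), mul(SZ, SZ)))))
  →28  S(S(S(mul(Z, mul(SZ, SZ)))))
  →29  SSSZ

Term B:
  start: mul(add(add(SSZ, Z), add(Z, Z)), add(add(SSSZ, Z), add(Z, Z)))
  →1  mul(add(S(add(SZ, Z)), add(Z, Z)), add(add(SSSZ, Z), add(Z, Z)))
  →2  mul(S(add(add(SZ, Z), add(Z, Z))), add(add(SSSZ, Z), add(Z, Z)))
  →3  add(add(add(SSSZ, Z), add(Z, Z)), mul(add(add(SZ, Z), add(Z, Z)), add(add(SSSZ, Z), add(Z, Z))))
  →4  add(add(S(add(SSZ, Z)), add(Z, Z)), mul(add(add(SZ, Z), add(Z, Z)), add(add(SSSZ, Z), add(Z, Z))))
  →5  add(S(add(add(SSZ, Z), add(Z, Z))), mul(add(add(SZ, Z), add(Z, Z)), add(add(SSSZ, Z), add(Z, Z))))
  →6  S(add(add(add(SSZ, Z), add(Z, Z)), mul(add(add(SZ, Z), add(Z, Z)), add(add(SSSZ, Z), add(Z, Z)))))
  →7  S(add(add(S(add(SZ, Z)), add(Z, Z)), mul(add(add(SZ, Z), add(Z, Z)), add(add(SSSZ, Z), add(Z, Z)))))
  →8  S(add(S(add(add(SZ, Z), add(Z, Z))), mul(add(add(SZ, Z), add(Z, Z)), add(add(SSSZ, Z), add(Z, Z)))))
  →9  S(S(add(add(add(SZ, Z), add(Z, Z)), mul(add(add(SZ, Z), add(Z, Z)), add(add(SSSZ, Z), add(Z, Z))))))
  →10  S(S(add(add(S(add(Z, Z)), add(Z, Z)), mul(add(add(SZ, Z), add(Z, Z)), add(add(SSSZ, Z), add(Z, Z))))))
  →11  S(S(add(S(add(add(Z, Z), add(Z, Z))), mul(add(add(SZ, Z), add(Z, Z)), add(add(SSSZ, Z), add(Z, Z))))))
  →12  S(S(S(add(add(add(Z, Z), add(Z, Z)), mul(add(add(SZ, Z), add(Z, Z)), add(add(SSSZ, Z), add(Z, Z)))))))
  →13  S(S(S(add(add(Z, add(Z, Z)), mul(add(add(SZ, Z), add(Z, Z)), add(add(SSSZ, Z), add(Z, Z)))))))
  →14  S(S(S(add(add(Z, Z), mul(add(add(SZ, Z), add(Z, Z)), add(add(SSSZ, Z), add(Z, Z)))))))
  →15  S(S(S(add(Z, mul(add(add(SZ, Z), add(Z, Z)), add(add(SSSZ, Z), add(Z, Z)))))))
  →16  S(S(S(mul(add(add(SZ, Z), add(Z, Z)), add(add(SSSZ, Z), add(Z, Z))))))
  →17  S(S(S(mul(add(S(add(Z, Z)), add(Z, Z)), add(add(SSSZ, Z), add(Z, Z))))))
  →18  S(S(S(mul(S(add(add(Z, Z), add(Z, Z))), add(add(SSSZ, Z), add(Z, Z))))))
  →19  S(S(S(add(add(add(SSSZ, Z), add(Z, Z)), mul(add(add(Z, Z), add(Z, Z)), add(add(SSSZ, Z), add(Z, Z)))))))
  →20  S(S(S(add(add(S(add(SSZ, Z)), add(Z, Z)), mul(add(add(Z, Z), add(Z, Z)), add(add(SSSZ, Z), add(Z, Z)))))))
  →21  S(S(S(add(S(add(add(SSZ, Z), add(Z, Z))), mul(add(add(Z, Z), add(Z, Z)), add(add(SSSZ, Z), add(Z, Z)))))))
  →22  S(S(S(S(add(add(add(SSZ, Z), add(Z, Z)), mul(add(add(Z, Z), add(Z, Z)), add(add(SSSZ, Z), add(Z, Z))))))))
  →23  S(S(S(S(add(add(S(add(SZ, Z)), add(Z, Z)), mul(add(add(Z, Z), add(Z, Z)), add(add(SSSZ, Z), add(Z, Z))))))))
  →24  S(S(S(S(add(S(add(add(SZ, Z), add(Z, Z))), mul(add(add(Z, Z), add(Z, Z)), add(add(SSSZ, Z), add(Z, Z))))))))
  →25  S(S(S(S(S(add(add(add(SZ, Z), add(Z, Z)), mul(add(add(Z, Z), add(Z, Z)), add(add(SSSZ, Z), add(Z, Z)))))))))
  →26  S(S(S(S(S(add(add(S(add(Z, Z)), add(Z, Z)), mul(add(add(Z, Z), add(Z, Z)), add(add(SSSZ, Z), add(Z, Z)))))))))
  →27  S(S(S(S(S(add(S(add(add(Z, Z), add(Z, Z))), mul(add(add(Z, Z), add(Z, Z)), add(add(SSSZ, Z), add(Z, Z)))))))))
  →28  S(S(S(S(S(S(add(add(add(Z, Z), add(Z, Z)), mul(add(add(Z, Z), add(Z, Z)), add(add(SSSZ, Z), add(Z, Z))))))))))
  →29  S(S(S(S(S(S(add(add(Z, add(Z, Z)), mul(add(add(Z, Z), add(Z, Z)), add(add(SSSZ, Z), add(Z, Z))))))))))
  →30  S(S(S(S(S(S(add(add(Z, Z), mul(add(add(Z, Z), add(Z, Z)), add(add(SSSZ, Z), add(Z, Z))))))))))
  →31  S(S(S(S(S(S(add(Z, mul(add(add(Z, Z), add(Z, Z)), add(add(SSSZ, Z), add(Z, Z))))))))))
  →32  S(S(S(S(S(S(mul(add(add(Z, Z), add(Z, Z)), add(add(SSSZ, Z), add(Z, Z)))))))))
  →33  S(S(S(S(S(S(mul(add(Z, add(Z, Z)), add(add(SSSZ, Z), add(Z, Z)))))))))
  →34  S(S(S(S(S(S(mul(add(Z, Z), add(add(SSSZ, Z), add(Z, Z)))))))))
  →35  S(S(S(S(S(S(mul(Z, add(add(SSSZ, Z), add(Z, Z)))))))))
  →36  S^6(Z)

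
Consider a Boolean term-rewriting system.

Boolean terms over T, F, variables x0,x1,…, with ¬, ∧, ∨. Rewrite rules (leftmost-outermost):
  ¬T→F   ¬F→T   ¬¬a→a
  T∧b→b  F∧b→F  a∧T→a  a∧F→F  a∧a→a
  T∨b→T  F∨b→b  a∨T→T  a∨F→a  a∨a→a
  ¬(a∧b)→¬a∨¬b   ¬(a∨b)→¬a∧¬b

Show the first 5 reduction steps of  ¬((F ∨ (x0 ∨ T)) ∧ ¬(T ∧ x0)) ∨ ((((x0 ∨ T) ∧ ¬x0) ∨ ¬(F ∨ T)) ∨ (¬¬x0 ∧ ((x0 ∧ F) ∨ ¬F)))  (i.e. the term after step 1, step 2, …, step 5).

  start: ¬((F ∨ (x0 ∨ T)) ∧ ¬(T ∧ x0)) ∨ ((((x0 ∨ T) ∧ ¬x0) ∨ ¬(F ∨ T)) ∨ (¬¬x0 ∧ ((x0 ∧ F) ∨ ¬F)))
  step 1: (¬(F ∨ (x0 ∨ T)) ∨ ¬¬(T ∧ x0)) ∨ ((((x0 ∨ T) ∧ ¬x0) ∨ ¬(F ∨ T)) ∨ (¬¬x0 ∧ ((x0 ∧ F) ∨ ¬F)))
  step 2: ((¬F ∧ ¬(x0 ∨ T)) ∨ ¬¬(T ∧ x0)) ∨ ((((x0 ∨ T) ∧ ¬x0) ∨ ¬(F ∨ T)) ∨ (¬¬x0 ∧ ((x0 ∧ F) ∨ ¬F)))
  step 3: ((T ∧ ¬(x0 ∨ T)) ∨ ¬¬(T ∧ x0)) ∨ ((((x0 ∨ T) ∧ ¬x0) ∨ ¬(F ∨ T)) ∨ (¬¬x0 ∧ ((x0 ∧ F) ∨ ¬F)))
  step 4: (¬(x0 ∨ T) ∨ ¬¬(T ∧ x0)) ∨ ((((x0 ∨ T) ∧ ¬x0) ∨ ¬(F ∨ T)) ∨ (¬¬x0 ∧ ((x0 ∧ F) ∨ ¬F)))
  step 5: ((¬x0 ∧ ¬T) ∨ ¬¬(T ∧ x0)) ∨ ((((x0 ∨ T) ∧ ¬x0) ∨ ¬(F ∨ T)) ∨ (¬¬x0 ∧ ((x0 ∧ F) ∨ ¬F)))

Answer: after 5 steps: ((¬x0 ∧ ¬T) ∨ ¬¬(T ∧ x0)) ∨ ((((x0 ∨ T) ∧ ¬x0) ∨ ¬(F ∨ T)) ∨ (¬¬x0 ∧ ((x0 ∧ F) ∨ ¬F)))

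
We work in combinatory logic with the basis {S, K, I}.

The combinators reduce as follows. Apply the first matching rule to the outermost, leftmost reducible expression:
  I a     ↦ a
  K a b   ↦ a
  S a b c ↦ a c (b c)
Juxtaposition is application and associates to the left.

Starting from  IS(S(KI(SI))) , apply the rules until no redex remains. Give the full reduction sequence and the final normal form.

  start: IS(S(KI(SI)))
  [1] S(S(KI(SI)))
  [2] S(SI)

Answer: normal form = S(SI)  (in 2 steps)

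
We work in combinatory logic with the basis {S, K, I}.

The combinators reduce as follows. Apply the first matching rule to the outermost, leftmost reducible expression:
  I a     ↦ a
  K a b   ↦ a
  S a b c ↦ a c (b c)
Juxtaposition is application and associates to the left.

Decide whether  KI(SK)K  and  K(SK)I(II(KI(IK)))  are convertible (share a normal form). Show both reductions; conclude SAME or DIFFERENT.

Answer: DIFFERENT — A ⇓ K, B ⇓ SKI

Reduction:
Term A:
  start: KI(SK)K
  [1] IK
  [2] K

Term B:
  start: K(SK)I(II(KI(IK)))
  [1] SK(II(KI(IK)))
  [2] SK(I(KI(IK)))
  [3] SK(KI(IK))
  [4] SKI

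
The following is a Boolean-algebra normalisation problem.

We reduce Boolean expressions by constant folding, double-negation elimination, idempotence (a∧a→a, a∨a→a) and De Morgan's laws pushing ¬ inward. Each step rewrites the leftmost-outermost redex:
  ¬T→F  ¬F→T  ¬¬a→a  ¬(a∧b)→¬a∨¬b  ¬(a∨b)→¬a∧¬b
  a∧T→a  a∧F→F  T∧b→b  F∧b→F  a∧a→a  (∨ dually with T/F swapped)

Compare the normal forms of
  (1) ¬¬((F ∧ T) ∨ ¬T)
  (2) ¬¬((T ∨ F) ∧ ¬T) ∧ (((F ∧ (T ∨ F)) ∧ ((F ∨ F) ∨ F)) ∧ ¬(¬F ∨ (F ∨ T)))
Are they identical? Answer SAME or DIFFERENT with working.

Answer: SAME — A ⇓ F, B ⇓ F

Working:
Term A:
  start: ¬¬((F ∧ T) ∨ ¬T)
  step 1: (F ∧ T) ∨ ¬T
  step 2: F ∨ ¬T
  step 3: ¬T
  step 4: F

Term B:
  start: ¬¬((T ∨ F) ∧ ¬T) ∧ (((F ∧ (T ∨ F)) ∧ ((F ∨ F) ∨ F)) ∧ ¬(¬F ∨ (F ∨ T)))
  step 1: ((T ∨ F) ∧ ¬T) ∧ (((F ∧ (T ∨ F)) ∧ ((F ∨ F) ∨ F)) ∧ ¬(¬F ∨ (F ∨ T)))
  step 2: (T ∧ ¬T) ∧ (((F ∧ (T ∨ F)) ∧ ((F ∨ F) ∨ F)) ∧ ¬(¬F ∨ (F ∨ T)))
  step 3: ¬T ∧ (((F ∧ (T ∨ F)) ∧ ((F ∨ F) ∨ F)) ∧ ¬(¬F ∨ (F ∨ T)))
  step 4: F ∧ (((F ∧ (T ∨ F)) ∧ ((F ∨ F) ∨ F)) ∧ ¬(¬F ∨ (F ∨ T)))
  step 5: F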